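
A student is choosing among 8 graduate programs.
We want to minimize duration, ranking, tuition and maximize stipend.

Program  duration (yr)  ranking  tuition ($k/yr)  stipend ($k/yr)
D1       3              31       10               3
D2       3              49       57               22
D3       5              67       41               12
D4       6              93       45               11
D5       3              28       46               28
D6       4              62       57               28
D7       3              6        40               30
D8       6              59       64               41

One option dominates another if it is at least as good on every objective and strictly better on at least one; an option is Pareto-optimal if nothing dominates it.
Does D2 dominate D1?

D2 vs D1: D2 is worse on ranking (49 vs 31), so it does not dominate D1.

No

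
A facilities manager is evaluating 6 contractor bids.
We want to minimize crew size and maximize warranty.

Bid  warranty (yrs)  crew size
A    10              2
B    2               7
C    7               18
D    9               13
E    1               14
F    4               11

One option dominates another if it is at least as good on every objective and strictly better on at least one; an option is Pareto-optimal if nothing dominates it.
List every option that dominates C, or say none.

A: warranty 10≥7, crew size 2≤18 — dominates C.
D: warranty 9≥7, crew size 13≤18 — dominates C.
Others (B, E, F) are each worse than C on at least one objective.

A, D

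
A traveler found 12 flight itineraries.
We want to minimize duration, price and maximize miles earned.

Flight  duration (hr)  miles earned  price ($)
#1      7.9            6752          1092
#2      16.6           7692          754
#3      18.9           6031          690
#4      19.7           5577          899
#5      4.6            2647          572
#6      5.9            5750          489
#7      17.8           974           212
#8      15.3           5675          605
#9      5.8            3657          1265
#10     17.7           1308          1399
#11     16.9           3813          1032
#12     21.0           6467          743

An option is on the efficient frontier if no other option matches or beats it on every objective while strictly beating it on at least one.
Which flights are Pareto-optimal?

#1, #2, #3, #5, #6, #7, #9, #12

#1: not dominated.
#2: not dominated (best miles earned).
#3: not dominated.
#4: dominated by #2 (duration 16.6≤19.7, miles earned 7692≥5577, price 754≤899).
#5: not dominated (best duration).
#6: not dominated.
#7: not dominated (best price).
#8: dominated by #6 (duration 5.9≤15.3, miles earned 5750≥5675, price 489≤605).
#9: not dominated.
#10: dominated by #1 (duration 7.9≤17.7, miles earned 6752≥1308, price 1092≤1399).
#11: dominated by #2 (duration 16.6≤16.9, miles earned 7692≥3813, price 754≤1032).
#12: not dominated.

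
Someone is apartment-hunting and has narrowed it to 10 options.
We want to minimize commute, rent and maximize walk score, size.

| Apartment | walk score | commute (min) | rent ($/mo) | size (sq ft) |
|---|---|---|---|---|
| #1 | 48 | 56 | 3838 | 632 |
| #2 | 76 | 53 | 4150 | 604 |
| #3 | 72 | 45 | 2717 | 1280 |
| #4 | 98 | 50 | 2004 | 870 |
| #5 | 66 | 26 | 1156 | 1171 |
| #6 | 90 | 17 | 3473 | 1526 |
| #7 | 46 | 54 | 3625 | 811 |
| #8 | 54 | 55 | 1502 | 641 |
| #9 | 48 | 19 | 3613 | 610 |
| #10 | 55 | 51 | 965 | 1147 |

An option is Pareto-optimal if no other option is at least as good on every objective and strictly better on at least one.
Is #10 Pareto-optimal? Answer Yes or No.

#1: worse on walk score (48 vs 55).
#2: worse on commute (53 vs 51).
#3: worse on rent (2717 vs 965).
#4: worse on rent (2004 vs 965).
#5: worse on rent (1156 vs 965).
#6: worse on rent (3473 vs 965).
#7: worse on walk score (46 vs 55).
#8: worse on walk score (54 vs 55).
#9: worse on walk score (48 vs 55).
No option is at least as good as #10 on every objective and strictly better on one.

Yes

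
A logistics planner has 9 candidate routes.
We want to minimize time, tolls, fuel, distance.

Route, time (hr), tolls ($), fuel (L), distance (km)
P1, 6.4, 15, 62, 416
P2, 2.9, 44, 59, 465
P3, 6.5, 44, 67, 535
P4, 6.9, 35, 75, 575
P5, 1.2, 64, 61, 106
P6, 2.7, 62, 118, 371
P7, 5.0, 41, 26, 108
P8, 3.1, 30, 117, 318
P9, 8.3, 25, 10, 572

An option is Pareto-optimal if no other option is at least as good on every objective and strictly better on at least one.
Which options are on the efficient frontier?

P1: not dominated (best tolls).
P2: not dominated.
P3: dominated by P1 (time 6.4≤6.5, tolls 15≤44, fuel 62≤67, distance 416≤535).
P4: dominated by P1 (time 6.4≤6.9, tolls 15≤35, fuel 62≤75, distance 416≤575).
P5: not dominated (best time).
P6: not dominated.
P7: not dominated.
P8: not dominated.
P9: not dominated (best fuel).

P1, P2, P5, P6, P7, P8, P9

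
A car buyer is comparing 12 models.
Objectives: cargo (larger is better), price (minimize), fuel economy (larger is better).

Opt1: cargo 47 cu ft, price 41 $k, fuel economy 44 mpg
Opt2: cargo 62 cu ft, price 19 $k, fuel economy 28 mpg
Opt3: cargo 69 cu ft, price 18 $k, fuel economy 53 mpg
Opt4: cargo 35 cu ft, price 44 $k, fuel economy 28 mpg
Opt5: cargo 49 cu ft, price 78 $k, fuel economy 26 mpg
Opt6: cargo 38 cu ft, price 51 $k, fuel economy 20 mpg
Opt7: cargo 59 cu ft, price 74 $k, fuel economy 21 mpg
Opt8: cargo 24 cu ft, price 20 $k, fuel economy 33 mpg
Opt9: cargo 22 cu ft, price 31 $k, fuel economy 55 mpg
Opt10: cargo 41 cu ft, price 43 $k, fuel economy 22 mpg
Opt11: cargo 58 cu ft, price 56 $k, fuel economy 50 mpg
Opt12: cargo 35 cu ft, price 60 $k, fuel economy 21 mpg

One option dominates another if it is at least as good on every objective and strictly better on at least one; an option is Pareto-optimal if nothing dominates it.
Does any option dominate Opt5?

Opt2 vs Opt5: cargo 62≥49, price 19≤78, fuel economy 28≥26 — Opt2 is at least as good on every objective and strictly better on at least one, so Opt2 dominates Opt5.

Yes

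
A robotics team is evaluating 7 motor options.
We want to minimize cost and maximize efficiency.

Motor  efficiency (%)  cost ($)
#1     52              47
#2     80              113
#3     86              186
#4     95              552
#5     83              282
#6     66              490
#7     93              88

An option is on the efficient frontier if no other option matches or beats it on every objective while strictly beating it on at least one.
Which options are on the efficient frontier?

#1: not dominated (best cost).
#2: dominated by #7 (efficiency 93≥80, cost 88≤113).
#3: dominated by #7 (efficiency 93≥86, cost 88≤186).
#4: not dominated (best efficiency).
#5: dominated by #3 (efficiency 86≥83, cost 186≤282).
#6: dominated by #2 (efficiency 80≥66, cost 113≤490).
#7: not dominated.

#1, #4, #7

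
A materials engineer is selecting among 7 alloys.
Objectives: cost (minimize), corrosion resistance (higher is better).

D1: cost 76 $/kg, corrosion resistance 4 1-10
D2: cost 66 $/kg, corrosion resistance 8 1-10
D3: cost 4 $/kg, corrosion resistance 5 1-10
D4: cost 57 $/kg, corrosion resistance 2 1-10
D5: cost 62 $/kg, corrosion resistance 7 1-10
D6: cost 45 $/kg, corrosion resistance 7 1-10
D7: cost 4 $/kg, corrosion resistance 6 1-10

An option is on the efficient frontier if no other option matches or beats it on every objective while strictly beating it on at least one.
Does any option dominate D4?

Yes

D3 vs D4: cost 4≤57, corrosion resistance 5≥2 — D3 is at least as good on every objective and strictly better on at least one, so D3 dominates D4.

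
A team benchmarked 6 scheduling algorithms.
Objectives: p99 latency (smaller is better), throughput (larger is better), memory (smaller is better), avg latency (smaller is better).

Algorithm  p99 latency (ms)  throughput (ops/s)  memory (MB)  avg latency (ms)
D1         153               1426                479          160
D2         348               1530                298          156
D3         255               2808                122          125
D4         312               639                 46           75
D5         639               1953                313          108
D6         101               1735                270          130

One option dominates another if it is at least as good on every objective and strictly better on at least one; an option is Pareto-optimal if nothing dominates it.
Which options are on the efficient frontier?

D1: dominated by D6 (p99 latency 101≤153, throughput 1735≥1426, memory 270≤479, avg latency 130≤160).
D2: dominated by D3 (p99 latency 255≤348, throughput 2808≥1530, memory 122≤298, avg latency 125≤156).
D3: not dominated (best throughput).
D4: not dominated (best memory).
D5: not dominated.
D6: not dominated (best p99 latency).

D3, D4, D5, D6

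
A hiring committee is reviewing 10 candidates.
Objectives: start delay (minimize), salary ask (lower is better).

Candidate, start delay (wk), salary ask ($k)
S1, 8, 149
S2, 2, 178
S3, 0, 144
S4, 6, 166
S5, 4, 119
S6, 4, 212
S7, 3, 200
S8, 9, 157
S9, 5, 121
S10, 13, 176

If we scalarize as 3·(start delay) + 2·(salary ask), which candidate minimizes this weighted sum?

S5

S1: 3·8 + 2·149 = 322
S2: 3·2 + 2·178 = 362
S3: 3·0 + 2·144 = 288
S4: 3·6 + 2·166 = 350
S5: 3·4 + 2·119 = 250
S6: 3·4 + 2·212 = 436
S7: 3·3 + 2·200 = 409
S8: 3·9 + 2·157 = 341
S9: 3·5 + 2·121 = 257
S10: 3·13 + 2·176 = 391
Lowest: S5 at 250.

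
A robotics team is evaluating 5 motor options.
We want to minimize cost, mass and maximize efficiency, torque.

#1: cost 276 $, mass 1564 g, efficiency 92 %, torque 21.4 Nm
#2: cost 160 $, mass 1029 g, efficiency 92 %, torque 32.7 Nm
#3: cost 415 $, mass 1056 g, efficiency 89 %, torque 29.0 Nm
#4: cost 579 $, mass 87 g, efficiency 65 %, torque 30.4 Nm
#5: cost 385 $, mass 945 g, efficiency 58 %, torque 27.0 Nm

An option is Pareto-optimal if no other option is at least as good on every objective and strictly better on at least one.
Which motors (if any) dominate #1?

#2

#2: cost 160≤276, mass 1029≤1564, efficiency 92≥92, torque 32.7≥21.4 — dominates #1.
Others (#3, #4, #5) are each worse than #1 on at least one objective.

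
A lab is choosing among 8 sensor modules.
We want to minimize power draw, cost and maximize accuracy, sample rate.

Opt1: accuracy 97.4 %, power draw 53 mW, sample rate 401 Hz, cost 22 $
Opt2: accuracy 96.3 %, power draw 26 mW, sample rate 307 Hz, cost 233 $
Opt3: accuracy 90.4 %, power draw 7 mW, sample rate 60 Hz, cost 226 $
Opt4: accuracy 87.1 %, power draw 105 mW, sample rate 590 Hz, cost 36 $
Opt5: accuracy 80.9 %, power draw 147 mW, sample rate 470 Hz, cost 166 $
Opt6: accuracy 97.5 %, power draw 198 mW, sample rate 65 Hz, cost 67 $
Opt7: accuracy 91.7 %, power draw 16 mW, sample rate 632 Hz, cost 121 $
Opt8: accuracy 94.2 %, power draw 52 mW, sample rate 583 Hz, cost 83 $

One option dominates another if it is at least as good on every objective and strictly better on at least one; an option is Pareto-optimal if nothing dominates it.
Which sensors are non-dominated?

Opt1: not dominated (best cost).
Opt2: not dominated.
Opt3: not dominated (best power draw).
Opt4: not dominated.
Opt5: dominated by Opt4 (accuracy 87.1≥80.9, power draw 105≤147, sample rate 590≥470, cost 36≤166).
Opt6: not dominated (best accuracy).
Opt7: not dominated (best sample rate).
Opt8: not dominated.

Opt1, Opt2, Opt3, Opt4, Opt6, Opt7, Opt8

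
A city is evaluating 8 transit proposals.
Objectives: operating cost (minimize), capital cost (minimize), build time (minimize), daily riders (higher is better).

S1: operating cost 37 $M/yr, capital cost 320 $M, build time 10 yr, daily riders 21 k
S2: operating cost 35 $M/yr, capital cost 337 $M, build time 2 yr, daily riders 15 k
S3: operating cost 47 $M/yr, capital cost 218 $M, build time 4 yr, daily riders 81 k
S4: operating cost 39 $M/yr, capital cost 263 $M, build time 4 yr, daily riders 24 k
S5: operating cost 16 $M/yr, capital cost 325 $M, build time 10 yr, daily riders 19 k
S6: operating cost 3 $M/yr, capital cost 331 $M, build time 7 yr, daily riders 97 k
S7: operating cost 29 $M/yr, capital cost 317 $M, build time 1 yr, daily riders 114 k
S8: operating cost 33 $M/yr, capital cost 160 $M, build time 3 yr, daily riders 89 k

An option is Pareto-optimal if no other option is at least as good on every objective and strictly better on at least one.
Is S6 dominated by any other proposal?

No

S1: worse on operating cost (37 vs 3).
S2: worse on operating cost (35 vs 3).
S3: worse on operating cost (47 vs 3).
S4: worse on operating cost (39 vs 3).
S5: worse on operating cost (16 vs 3).
S7: worse on operating cost (29 vs 3).
S8: worse on operating cost (33 vs 3).
No option is at least as good as S6 on every objective and strictly better on one.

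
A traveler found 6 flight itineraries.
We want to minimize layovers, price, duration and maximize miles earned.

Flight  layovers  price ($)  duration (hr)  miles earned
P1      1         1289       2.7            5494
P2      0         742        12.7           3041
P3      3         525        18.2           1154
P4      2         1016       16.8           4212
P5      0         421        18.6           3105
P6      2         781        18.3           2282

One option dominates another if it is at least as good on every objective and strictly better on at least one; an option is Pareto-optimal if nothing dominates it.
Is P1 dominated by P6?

P6 vs P1: P6 is worse on layovers (2 vs 1), so it does not dominate P1.

No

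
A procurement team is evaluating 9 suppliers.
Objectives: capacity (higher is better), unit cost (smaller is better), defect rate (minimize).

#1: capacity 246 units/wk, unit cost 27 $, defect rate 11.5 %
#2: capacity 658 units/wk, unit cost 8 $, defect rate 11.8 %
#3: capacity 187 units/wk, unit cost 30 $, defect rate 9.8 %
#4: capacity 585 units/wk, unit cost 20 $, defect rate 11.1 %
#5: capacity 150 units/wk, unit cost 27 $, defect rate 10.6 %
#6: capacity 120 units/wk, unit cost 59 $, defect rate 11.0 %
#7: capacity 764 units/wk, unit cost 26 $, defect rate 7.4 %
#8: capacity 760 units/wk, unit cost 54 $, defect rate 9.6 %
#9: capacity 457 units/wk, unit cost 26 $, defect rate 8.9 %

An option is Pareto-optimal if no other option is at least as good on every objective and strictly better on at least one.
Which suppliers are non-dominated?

#2, #4, #7

#1: dominated by #4 (capacity 585≥246, unit cost 20≤27, defect rate 11.1≤11.5).
#2: not dominated (best unit cost).
#3: dominated by #7 (capacity 764≥187, unit cost 26≤30, defect rate 7.4≤9.8).
#4: not dominated.
#5: dominated by #7 (capacity 764≥150, unit cost 26≤27, defect rate 7.4≤10.6).
#6: dominated by #3 (capacity 187≥120, unit cost 30≤59, defect rate 9.8≤11.0).
#7: not dominated (best capacity).
#8: dominated by #7 (capacity 764≥760, unit cost 26≤54, defect rate 7.4≤9.6).
#9: dominated by #7 (capacity 764≥457, unit cost 26≤26, defect rate 7.4≤8.9).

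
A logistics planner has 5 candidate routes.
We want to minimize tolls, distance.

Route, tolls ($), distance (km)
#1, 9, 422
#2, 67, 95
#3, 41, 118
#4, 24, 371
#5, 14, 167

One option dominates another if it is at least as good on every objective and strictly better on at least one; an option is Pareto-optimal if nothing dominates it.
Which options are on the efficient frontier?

#1, #2, #3, #5

#1: not dominated (best tolls).
#2: not dominated (best distance).
#3: not dominated.
#4: dominated by #5 (tolls 14≤24, distance 167≤371).
#5: not dominated.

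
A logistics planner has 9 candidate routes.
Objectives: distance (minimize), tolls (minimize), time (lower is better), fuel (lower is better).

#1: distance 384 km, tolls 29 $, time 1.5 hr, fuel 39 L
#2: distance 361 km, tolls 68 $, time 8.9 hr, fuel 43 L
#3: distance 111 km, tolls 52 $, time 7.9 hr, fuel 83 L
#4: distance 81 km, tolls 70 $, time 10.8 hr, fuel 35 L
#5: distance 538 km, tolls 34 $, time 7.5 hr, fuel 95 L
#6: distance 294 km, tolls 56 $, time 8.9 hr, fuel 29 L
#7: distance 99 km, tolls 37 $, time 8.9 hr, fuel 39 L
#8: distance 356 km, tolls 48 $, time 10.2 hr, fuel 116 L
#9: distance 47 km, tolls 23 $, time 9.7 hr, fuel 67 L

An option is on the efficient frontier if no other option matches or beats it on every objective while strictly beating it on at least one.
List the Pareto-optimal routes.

#1, #3, #4, #6, #7, #9

#1: not dominated (best time).
#2: dominated by #6 (distance 294≤361, tolls 56≤68, time 8.9≤8.9, fuel 29≤43).
#3: not dominated.
#4: not dominated.
#5: dominated by #1 (distance 384≤538, tolls 29≤34, time 1.5≤7.5, fuel 39≤95).
#6: not dominated (best fuel).
#7: not dominated.
#8: dominated by #7 (distance 99≤356, tolls 37≤48, time 8.9≤10.2, fuel 39≤116).
#9: not dominated (best distance).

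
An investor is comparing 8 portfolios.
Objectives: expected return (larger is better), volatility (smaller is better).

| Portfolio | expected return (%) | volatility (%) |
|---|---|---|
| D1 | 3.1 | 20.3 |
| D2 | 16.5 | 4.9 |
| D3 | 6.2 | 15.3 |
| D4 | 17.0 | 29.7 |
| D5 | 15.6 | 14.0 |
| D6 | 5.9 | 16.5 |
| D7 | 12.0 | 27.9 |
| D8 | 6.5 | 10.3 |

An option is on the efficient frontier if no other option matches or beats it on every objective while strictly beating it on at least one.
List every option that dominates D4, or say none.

none

D1: worse on expected return (3.1 vs 17.0).
D2: worse on expected return (16.5 vs 17.0).
D3: worse on expected return (6.2 vs 17.0).
D5: worse on expected return (15.6 vs 17.0).
D6: worse on expected return (5.9 vs 17.0).
D7: worse on expected return (12.0 vs 17.0).
D8: worse on expected return (6.5 vs 17.0).
No option dominates D4.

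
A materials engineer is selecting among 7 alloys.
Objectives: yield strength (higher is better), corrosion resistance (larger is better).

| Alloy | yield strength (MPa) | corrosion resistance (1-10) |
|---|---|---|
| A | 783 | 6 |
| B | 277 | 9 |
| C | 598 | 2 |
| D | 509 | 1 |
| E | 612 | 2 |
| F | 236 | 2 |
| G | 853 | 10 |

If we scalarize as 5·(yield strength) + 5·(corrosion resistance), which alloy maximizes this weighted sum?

A: 5·783 + 5·6 = 3945
B: 5·277 + 5·9 = 1430
C: 5·598 + 5·2 = 3000
D: 5·509 + 5·1 = 2550
E: 5·612 + 5·2 = 3070
F: 5·236 + 5·2 = 1190
G: 5·853 + 5·10 = 4315
Highest: G at 4315.

G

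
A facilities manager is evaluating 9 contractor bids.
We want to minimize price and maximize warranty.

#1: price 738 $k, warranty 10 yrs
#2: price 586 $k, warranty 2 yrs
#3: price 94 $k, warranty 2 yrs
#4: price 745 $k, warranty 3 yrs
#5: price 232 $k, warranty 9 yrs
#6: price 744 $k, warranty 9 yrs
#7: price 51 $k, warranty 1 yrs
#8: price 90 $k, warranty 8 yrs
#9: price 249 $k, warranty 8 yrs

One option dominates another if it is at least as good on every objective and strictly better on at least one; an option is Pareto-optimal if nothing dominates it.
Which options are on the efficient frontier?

#1: not dominated (best warranty).
#2: dominated by #3 (price 94≤586, warranty 2≥2).
#3: dominated by #8 (price 90≤94, warranty 8≥2).
#4: dominated by #1 (price 738≤745, warranty 10≥3).
#5: not dominated.
#6: dominated by #1 (price 738≤744, warranty 10≥9).
#7: not dominated (best price).
#8: not dominated.
#9: dominated by #5 (price 232≤249, warranty 9≥8).

#1, #5, #7, #8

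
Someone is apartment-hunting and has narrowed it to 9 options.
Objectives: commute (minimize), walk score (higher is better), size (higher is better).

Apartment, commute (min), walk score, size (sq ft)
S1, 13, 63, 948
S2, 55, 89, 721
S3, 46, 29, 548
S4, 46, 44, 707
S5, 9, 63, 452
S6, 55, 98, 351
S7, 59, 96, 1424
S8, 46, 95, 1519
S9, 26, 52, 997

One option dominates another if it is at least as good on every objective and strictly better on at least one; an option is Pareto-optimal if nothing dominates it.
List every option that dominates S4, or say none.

S1, S8, S9

S1: commute 13≤46, walk score 63≥44, size 948≥707 — dominates S4.
S8: commute 46≤46, walk score 95≥44, size 1519≥707 — dominates S4.
S9: commute 26≤46, walk score 52≥44, size 997≥707 — dominates S4.
Others (S2, S3, S5, S6, S7) are each worse than S4 on at least one objective.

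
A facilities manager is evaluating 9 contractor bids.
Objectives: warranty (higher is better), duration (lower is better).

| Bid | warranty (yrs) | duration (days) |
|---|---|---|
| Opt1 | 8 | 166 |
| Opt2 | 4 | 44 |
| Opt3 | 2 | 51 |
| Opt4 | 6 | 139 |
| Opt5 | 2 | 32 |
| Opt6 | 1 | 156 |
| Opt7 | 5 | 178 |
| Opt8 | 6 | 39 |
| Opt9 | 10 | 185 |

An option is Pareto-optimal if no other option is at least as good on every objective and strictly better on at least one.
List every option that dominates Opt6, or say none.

Opt2: warranty 4≥1, duration 44≤156 — dominates Opt6.
Opt3: warranty 2≥1, duration 51≤156 — dominates Opt6.
Opt4: warranty 6≥1, duration 139≤156 — dominates Opt6.
Opt5: warranty 2≥1, duration 32≤156 — dominates Opt6.
Opt8: warranty 6≥1, duration 39≤156 — dominates Opt6.
Others (Opt1, Opt7, Opt9) are each worse than Opt6 on at least one objective.

Opt2, Opt3, Opt4, Opt5, Opt8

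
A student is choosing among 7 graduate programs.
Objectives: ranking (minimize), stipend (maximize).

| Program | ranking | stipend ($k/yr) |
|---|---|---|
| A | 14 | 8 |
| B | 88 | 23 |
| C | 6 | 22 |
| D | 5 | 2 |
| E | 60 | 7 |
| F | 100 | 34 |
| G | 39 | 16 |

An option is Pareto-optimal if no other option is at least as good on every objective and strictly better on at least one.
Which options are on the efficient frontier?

A: dominated by C (ranking 6≤14, stipend 22≥8).
B: not dominated.
C: not dominated.
D: not dominated (best ranking).
E: dominated by A (ranking 14≤60, stipend 8≥7).
F: not dominated (best stipend).
G: dominated by C (ranking 6≤39, stipend 22≥16).

B, C, D, F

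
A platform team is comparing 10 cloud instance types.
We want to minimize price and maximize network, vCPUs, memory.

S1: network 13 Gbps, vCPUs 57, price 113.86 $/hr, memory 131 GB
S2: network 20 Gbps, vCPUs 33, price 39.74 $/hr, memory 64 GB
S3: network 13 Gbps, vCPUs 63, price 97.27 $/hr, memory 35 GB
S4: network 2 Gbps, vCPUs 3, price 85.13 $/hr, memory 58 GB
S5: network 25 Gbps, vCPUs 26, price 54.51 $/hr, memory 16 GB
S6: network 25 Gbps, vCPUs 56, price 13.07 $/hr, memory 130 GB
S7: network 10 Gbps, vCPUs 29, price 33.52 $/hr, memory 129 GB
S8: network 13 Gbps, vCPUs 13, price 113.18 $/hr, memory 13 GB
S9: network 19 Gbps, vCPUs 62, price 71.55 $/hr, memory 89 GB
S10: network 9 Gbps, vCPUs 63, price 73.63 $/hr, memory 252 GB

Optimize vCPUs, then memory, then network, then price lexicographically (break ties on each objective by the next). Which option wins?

S10

First maximize vCPUs: best is 63, kept {S3, S10}.
Then maximize memory: best is 252, kept {S10}.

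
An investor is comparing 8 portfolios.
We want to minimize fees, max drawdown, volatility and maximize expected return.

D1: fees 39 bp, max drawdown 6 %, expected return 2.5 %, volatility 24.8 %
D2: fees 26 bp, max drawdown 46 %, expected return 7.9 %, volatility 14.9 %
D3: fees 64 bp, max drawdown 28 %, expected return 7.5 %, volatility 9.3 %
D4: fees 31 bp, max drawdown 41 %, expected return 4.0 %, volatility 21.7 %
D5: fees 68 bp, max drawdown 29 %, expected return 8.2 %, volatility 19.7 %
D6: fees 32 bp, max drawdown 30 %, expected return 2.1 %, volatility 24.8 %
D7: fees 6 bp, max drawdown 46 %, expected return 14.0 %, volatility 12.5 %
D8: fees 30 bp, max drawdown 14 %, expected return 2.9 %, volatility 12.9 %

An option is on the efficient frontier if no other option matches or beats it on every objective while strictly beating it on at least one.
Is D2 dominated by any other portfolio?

D7 vs D2: fees 6≤26, max drawdown 46≤46, expected return 14.0≥7.9, volatility 12.5≤14.9 — D7 is at least as good on every objective and strictly better on at least one, so D7 dominates D2.

Yes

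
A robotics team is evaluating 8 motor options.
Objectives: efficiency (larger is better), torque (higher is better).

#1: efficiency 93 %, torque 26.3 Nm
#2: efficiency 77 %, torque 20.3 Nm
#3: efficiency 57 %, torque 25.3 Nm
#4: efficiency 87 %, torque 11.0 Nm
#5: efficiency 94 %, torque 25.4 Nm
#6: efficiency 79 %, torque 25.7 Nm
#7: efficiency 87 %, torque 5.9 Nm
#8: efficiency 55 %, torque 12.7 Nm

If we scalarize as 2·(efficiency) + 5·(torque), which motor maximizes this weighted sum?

#1: 2·93 + 5·26.3 = 317.5
#2: 2·77 + 5·20.3 = 255.5
#3: 2·57 + 5·25.3 = 240.5
#4: 2·87 + 5·11.0 = 229.0
#5: 2·94 + 5·25.4 = 315.0
#6: 2·79 + 5·25.7 = 286.5
#7: 2·87 + 5·5.9 = 203.5
#8: 2·55 + 5·12.7 = 173.5
Highest: #1 at 317.5.

#1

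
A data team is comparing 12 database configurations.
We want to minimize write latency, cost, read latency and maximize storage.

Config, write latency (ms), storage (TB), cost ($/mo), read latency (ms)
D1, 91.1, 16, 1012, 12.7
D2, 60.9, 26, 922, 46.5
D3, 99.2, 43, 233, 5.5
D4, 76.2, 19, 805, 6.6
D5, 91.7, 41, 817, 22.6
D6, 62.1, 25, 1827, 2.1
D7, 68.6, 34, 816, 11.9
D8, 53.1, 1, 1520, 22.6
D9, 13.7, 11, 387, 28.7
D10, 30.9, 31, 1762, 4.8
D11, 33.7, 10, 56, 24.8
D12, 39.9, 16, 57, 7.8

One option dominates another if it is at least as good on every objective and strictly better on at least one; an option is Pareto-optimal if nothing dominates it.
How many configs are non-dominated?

10

D1: dominated by D4 (write latency 76.2≤91.1, storage 19≥16, cost 805≤1012, read latency 6.6≤12.7).
D2: not dominated.
D3: not dominated (best storage).
D4: not dominated.
D5: not dominated.
D6: not dominated (best read latency).
D7: not dominated.
D8: dominated by D12 (write latency 39.9≤53.1, storage 16≥1, cost 57≤1520, read latency 7.8≤22.6).
D9: not dominated (best write latency).
D10: not dominated.
D11: not dominated (best cost).
D12: not dominated.
Pareto-optimal: D2, D3, D4, D5, D6, D7, D9, D10, D11, D12 → 10.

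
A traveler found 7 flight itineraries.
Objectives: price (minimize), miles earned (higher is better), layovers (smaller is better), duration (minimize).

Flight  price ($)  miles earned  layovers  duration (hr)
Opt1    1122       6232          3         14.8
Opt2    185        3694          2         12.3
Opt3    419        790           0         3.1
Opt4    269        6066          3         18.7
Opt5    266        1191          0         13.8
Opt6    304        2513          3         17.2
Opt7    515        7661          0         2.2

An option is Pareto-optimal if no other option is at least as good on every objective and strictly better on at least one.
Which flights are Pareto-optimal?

Opt1: dominated by Opt7 (price 515≤1122, miles earned 7661≥6232, layovers 0≤3, duration 2.2≤14.8).
Opt2: not dominated (best price).
Opt3: not dominated.
Opt4: not dominated.
Opt5: not dominated.
Opt6: dominated by Opt2 (price 185≤304, miles earned 3694≥2513, layovers 2≤3, duration 12.3≤17.2).
Opt7: not dominated (best miles earned).

Opt2, Opt3, Opt4, Opt5, Opt7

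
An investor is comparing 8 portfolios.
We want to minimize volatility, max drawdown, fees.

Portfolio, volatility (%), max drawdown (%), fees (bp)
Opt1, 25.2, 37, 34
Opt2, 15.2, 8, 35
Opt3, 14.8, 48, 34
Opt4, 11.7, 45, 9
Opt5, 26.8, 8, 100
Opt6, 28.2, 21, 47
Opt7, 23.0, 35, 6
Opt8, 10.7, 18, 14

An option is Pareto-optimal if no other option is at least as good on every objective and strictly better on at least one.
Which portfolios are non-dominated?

Opt1: dominated by Opt7 (volatility 23.0≤25.2, max drawdown 35≤37, fees 6≤34).
Opt2: not dominated.
Opt3: dominated by Opt4 (volatility 11.7≤14.8, max drawdown 45≤48, fees 9≤34).
Opt4: not dominated.
Opt5: dominated by Opt2 (volatility 15.2≤26.8, max drawdown 8≤8, fees 35≤100).
Opt6: dominated by Opt2 (volatility 15.2≤28.2, max drawdown 8≤21, fees 35≤47).
Opt7: not dominated (best fees).
Opt8: not dominated (best volatility).

Opt2, Opt4, Opt7, Opt8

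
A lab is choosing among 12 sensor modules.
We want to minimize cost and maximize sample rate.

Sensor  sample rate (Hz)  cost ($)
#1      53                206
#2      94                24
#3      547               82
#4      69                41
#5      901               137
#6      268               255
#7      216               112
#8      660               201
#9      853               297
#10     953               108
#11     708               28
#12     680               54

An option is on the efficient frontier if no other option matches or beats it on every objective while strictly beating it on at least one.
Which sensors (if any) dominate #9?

#5, #10

#5: sample rate 901≥853, cost 137≤297 — dominates #9.
#10: sample rate 953≥853, cost 108≤297 — dominates #9.
Others (#1, #2, #3, #4, #6, #7, #8, #11, #12) are each worse than #9 on at least one objective.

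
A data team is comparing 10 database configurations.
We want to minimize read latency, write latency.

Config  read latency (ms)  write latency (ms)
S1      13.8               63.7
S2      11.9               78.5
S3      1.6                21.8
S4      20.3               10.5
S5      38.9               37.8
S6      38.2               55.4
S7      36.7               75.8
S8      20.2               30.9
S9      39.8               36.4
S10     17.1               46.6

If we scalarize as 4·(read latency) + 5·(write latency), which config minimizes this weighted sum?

S3

S1: 4·13.8 + 5·63.7 = 373.7
S2: 4·11.9 + 5·78.5 = 440.1
S3: 4·1.6 + 5·21.8 = 115.4
S4: 4·20.3 + 5·10.5 = 133.7
S5: 4·38.9 + 5·37.8 = 344.6
S6: 4·38.2 + 5·55.4 = 429.8
S7: 4·36.7 + 5·75.8 = 525.8
S8: 4·20.2 + 5·30.9 = 235.3
S9: 4·39.8 + 5·36.4 = 341.2
S10: 4·17.1 + 5·46.6 = 301.4
Lowest: S3 at 115.4.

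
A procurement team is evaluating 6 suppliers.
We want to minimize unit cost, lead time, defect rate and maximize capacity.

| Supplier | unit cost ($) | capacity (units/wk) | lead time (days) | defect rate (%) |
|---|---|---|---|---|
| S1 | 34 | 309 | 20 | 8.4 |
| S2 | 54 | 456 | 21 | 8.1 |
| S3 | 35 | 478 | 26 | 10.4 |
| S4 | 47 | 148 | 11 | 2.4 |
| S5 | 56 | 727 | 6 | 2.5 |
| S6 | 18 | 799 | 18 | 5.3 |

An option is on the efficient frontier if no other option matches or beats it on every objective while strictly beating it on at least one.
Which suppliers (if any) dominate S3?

S6

S6: unit cost 18≤35, capacity 799≥478, lead time 18≤26, defect rate 5.3≤10.4 — dominates S3.
Others (S1, S2, S4, S5) are each worse than S3 on at least one objective.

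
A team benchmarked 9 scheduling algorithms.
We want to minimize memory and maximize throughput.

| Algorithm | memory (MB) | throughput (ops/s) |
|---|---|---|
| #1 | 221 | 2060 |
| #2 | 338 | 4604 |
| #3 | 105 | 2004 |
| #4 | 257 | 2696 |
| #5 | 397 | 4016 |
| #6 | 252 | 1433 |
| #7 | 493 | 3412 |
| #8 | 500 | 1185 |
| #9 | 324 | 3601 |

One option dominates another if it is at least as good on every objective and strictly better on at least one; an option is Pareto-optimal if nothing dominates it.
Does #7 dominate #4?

#7 vs #4: #7 is worse on memory (493 vs 257), so it does not dominate #4.

No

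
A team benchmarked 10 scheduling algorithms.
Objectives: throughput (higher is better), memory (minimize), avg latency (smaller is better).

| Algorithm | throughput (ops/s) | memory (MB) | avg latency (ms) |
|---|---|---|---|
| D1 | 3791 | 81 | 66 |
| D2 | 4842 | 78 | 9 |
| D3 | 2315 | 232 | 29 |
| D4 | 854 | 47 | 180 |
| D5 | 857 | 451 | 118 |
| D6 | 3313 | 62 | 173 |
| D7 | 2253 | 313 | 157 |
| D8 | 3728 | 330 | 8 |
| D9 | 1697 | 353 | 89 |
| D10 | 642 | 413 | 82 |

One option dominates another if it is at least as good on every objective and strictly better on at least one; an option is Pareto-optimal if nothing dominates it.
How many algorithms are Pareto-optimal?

D1: dominated by D2 (throughput 4842≥3791, memory 78≤81, avg latency 9≤66).
D2: not dominated (best throughput).
D3: dominated by D2 (throughput 4842≥2315, memory 78≤232, avg latency 9≤29).
D4: not dominated (best memory).
D5: dominated by D1 (throughput 3791≥857, memory 81≤451, avg latency 66≤118).
D6: not dominated.
D7: dominated by D1 (throughput 3791≥2253, memory 81≤313, avg latency 66≤157).
D8: not dominated (best avg latency).
D9: dominated by D1 (throughput 3791≥1697, memory 81≤353, avg latency 66≤89).
D10: dominated by D1 (throughput 3791≥642, memory 81≤413, avg latency 66≤82).
Pareto-optimal: D2, D4, D6, D8 → 4.

4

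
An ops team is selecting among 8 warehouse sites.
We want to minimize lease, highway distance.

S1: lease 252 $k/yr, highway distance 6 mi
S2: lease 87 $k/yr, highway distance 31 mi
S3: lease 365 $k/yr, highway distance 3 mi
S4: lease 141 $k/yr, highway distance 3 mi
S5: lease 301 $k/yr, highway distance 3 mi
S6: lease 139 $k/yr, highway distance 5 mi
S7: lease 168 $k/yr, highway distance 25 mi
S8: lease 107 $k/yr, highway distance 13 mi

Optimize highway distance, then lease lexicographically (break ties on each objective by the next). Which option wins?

First minimize highway distance: best is 3, kept {S3, S4, S5}.
Then minimize lease: best is 141, kept {S4}.

S4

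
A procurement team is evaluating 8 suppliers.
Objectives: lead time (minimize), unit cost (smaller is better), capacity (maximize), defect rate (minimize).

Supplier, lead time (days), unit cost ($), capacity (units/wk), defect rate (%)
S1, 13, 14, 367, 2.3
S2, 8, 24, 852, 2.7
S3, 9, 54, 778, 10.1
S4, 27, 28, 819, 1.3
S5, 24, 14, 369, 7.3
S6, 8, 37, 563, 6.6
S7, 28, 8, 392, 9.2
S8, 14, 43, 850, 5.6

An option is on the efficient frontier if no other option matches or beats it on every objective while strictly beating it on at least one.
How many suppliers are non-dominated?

S1: not dominated.
S2: not dominated (best capacity).
S3: dominated by S2 (lead time 8≤9, unit cost 24≤54, capacity 852≥778, defect rate 2.7≤10.1).
S4: not dominated (best defect rate).
S5: not dominated.
S6: dominated by S2 (lead time 8≤8, unit cost 24≤37, capacity 852≥563, defect rate 2.7≤6.6).
S7: not dominated (best unit cost).
S8: dominated by S2 (lead time 8≤14, unit cost 24≤43, capacity 852≥850, defect rate 2.7≤5.6).
Pareto-optimal: S1, S2, S4, S5, S7 → 5.

5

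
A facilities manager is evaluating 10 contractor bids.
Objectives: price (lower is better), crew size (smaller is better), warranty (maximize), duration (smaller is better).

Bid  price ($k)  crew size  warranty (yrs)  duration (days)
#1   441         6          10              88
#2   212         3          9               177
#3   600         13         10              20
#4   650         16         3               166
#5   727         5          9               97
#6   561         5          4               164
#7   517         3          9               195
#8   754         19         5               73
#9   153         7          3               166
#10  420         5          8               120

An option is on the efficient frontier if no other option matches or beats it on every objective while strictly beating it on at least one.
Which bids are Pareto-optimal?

#1: not dominated.
#2: not dominated.
#3: not dominated (best duration).
#4: dominated by #1 (price 441≤650, crew size 6≤16, warranty 10≥3, duration 88≤166).
#5: not dominated.
#6: dominated by #10 (price 420≤561, crew size 5≤5, warranty 8≥4, duration 120≤164).
#7: dominated by #2 (price 212≤517, crew size 3≤3, warranty 9≥9, duration 177≤195).
#8: dominated by #3 (price 600≤754, crew size 13≤19, warranty 10≥5, duration 20≤73).
#9: not dominated (best price).
#10: not dominated.

#1, #2, #3, #5, #9, #10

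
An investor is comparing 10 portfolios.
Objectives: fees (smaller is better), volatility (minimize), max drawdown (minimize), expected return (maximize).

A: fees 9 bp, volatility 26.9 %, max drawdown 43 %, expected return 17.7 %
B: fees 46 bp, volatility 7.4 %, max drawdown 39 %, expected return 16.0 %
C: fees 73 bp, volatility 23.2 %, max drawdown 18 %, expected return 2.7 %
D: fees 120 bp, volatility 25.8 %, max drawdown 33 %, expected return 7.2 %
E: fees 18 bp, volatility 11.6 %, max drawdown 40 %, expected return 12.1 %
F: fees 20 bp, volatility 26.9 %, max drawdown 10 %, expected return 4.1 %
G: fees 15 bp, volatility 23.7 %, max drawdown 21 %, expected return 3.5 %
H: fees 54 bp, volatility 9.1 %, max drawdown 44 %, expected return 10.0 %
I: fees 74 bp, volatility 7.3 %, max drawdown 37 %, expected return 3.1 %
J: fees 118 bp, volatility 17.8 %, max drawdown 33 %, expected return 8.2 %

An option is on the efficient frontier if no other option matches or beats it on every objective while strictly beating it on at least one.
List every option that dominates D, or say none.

J: fees 118≤120, volatility 17.8≤25.8, max drawdown 33≤33, expected return 8.2≥7.2 — dominates D.
Others (A, B, C, E, F, G, H, I) are each worse than D on at least one objective.

J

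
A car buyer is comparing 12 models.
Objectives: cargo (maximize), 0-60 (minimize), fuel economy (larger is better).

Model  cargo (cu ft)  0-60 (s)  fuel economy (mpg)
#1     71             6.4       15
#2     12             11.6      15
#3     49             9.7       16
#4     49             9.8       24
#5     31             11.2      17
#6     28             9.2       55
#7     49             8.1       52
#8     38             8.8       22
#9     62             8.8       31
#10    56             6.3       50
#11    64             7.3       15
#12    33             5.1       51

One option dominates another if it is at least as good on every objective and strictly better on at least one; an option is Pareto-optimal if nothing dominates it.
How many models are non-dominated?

#1: not dominated (best cargo).
#2: dominated by #1 (cargo 71≥12, 0-60 6.4≤11.6, fuel economy 15≥15).
#3: dominated by #7 (cargo 49≥49, 0-60 8.1≤9.7, fuel economy 52≥16).
#4: dominated by #7 (cargo 49≥49, 0-60 8.1≤9.8, fuel economy 52≥24).
#5: dominated by #4 (cargo 49≥31, 0-60 9.8≤11.2, fuel economy 24≥17).
#6: not dominated (best fuel economy).
#7: not dominated.
#8: dominated by #7 (cargo 49≥38, 0-60 8.1≤8.8, fuel economy 52≥22).
#9: not dominated.
#10: not dominated.
#11: dominated by #1 (cargo 71≥64, 0-60 6.4≤7.3, fuel economy 15≥15).
#12: not dominated (best 0-60).
Pareto-optimal: #1, #6, #7, #9, #10, #12 → 6.

6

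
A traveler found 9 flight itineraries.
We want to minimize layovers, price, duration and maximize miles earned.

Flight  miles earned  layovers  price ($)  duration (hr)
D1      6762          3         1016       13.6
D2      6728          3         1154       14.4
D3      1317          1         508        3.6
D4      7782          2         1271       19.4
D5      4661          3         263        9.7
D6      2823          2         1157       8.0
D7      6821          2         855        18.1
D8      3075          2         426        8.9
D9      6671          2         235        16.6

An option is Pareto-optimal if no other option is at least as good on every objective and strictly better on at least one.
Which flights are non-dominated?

D1: not dominated.
D2: dominated by D1 (miles earned 6762≥6728, layovers 3≤3, price 1016≤1154, duration 13.6≤14.4).
D3: not dominated (best layovers).
D4: not dominated (best miles earned).
D5: not dominated.
D6: not dominated.
D7: not dominated.
D8: not dominated.
D9: not dominated (best price).

D1, D3, D4, D5, D6, D7, D8, D9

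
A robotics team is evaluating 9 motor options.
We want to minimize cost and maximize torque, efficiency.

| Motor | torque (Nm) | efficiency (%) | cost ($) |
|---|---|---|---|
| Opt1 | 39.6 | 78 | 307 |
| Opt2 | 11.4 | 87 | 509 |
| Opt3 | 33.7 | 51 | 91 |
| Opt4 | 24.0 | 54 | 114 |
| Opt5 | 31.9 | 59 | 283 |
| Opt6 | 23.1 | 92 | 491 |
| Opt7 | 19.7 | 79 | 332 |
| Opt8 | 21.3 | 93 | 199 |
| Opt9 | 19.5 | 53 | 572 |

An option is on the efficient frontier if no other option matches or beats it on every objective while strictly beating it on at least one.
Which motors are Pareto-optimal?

Opt1, Opt3, Opt4, Opt5, Opt6, Opt8

Opt1: not dominated (best torque).
Opt2: dominated by Opt6 (torque 23.1≥11.4, efficiency 92≥87, cost 491≤509).
Opt3: not dominated (best cost).
Opt4: not dominated.
Opt5: not dominated.
Opt6: not dominated.
Opt7: dominated by Opt8 (torque 21.3≥19.7, efficiency 93≥79, cost 199≤332).
Opt8: not dominated (best efficiency).
Opt9: dominated by Opt1 (torque 39.6≥19.5, efficiency 78≥53, cost 307≤572).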